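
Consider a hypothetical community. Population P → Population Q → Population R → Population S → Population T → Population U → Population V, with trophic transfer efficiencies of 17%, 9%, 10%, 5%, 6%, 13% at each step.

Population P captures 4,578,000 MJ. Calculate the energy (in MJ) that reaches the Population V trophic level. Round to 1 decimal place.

2.7 MJ

Population Q: 4578000 × 0.17 = 778260 MJ
Population R: 778260 × 0.09 = 70043.4 MJ
Population S: 70043.4 × 0.1 = 7004.34 MJ
Population T: 7004.34 × 0.05 = 350.217 MJ
Population U: 350.217 × 0.06 = 21.01302 MJ
Population V: 21.01302 × 0.13 = 2.7316926 MJ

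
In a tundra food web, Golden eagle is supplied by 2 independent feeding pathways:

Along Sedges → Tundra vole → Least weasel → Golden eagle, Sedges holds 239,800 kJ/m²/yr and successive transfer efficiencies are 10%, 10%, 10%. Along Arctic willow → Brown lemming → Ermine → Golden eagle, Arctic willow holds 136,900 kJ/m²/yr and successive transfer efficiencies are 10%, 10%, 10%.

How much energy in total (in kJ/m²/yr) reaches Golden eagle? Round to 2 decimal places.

376.70 kJ/m²/yr

Via Sedges: 239800 × 0.1 × 0.1 × 0.1 = 239.8 kJ/m²/yr
Via Arctic willow: 136900 × 0.1 × 0.1 × 0.1 = 136.9 kJ/m²/yr
Total at Golden eagle: 239.8 + 136.9 = 376.7 kJ/m²/yr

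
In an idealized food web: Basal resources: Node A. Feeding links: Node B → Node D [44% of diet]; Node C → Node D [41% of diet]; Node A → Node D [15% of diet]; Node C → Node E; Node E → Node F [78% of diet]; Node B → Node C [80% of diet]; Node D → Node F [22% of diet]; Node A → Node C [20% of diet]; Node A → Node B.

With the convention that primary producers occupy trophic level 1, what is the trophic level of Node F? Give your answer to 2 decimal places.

4.66

Node B: 1 + 1 = 2
Node C: 1 + (0.8×2 + 0.2×1) = 2.8
Node D: 1 + (0.41×2.8 + 0.15×1 + 0.44×2) = 3.178
Node E: 1 + 2.8 = 3.8
Node F: 1 + (0.78×3.8 + 0.22×3.178) = 4.66316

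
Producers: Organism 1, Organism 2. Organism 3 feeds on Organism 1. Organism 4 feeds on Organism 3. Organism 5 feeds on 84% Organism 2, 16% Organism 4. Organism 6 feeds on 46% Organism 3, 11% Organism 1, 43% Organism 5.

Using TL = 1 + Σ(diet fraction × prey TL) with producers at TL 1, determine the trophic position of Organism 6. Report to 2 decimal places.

Organism 3: 1 + 1 = 2
Organism 4: 1 + 2 = 3
Organism 5: 1 + (0.84×1 + 0.16×3) = 2.32
Organism 6: 1 + (0.46×2 + 0.11×1 + 0.43×2.32) = 3.0276

3.03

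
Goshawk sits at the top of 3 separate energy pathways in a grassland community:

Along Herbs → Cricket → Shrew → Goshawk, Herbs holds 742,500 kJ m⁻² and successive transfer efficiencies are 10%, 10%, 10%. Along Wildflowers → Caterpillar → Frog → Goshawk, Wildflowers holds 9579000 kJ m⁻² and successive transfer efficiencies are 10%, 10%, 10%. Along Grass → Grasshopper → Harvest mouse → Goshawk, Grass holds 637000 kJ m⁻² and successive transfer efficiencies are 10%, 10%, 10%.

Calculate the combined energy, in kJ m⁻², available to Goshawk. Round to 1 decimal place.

Via Herbs: 742500 × 0.1 × 0.1 × 0.1 = 742.5 kJ m⁻²
Via Wildflowers: 9579000 × 0.1 × 0.1 × 0.1 = 9579 kJ m⁻²
Via Grass: 637000 × 0.1 × 0.1 × 0.1 = 637 kJ m⁻²
Total at Goshawk: 742.5 + 9579 + 637 = 10958.5 kJ m⁻²

10958.5 kJ m⁻²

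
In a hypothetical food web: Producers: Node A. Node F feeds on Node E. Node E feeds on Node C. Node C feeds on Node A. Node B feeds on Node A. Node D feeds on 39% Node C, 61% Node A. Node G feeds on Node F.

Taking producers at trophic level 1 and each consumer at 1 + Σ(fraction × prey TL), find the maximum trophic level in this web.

5

Node B: 1 + 1 = 2
Node C: 1 + 1 = 2
Node D: 1 + (0.39×2 + 0.61×1) = 2.39
Node E: 1 + 2 = 3
Node F: 1 + 3 = 4
Node G: 1 + 4 = 5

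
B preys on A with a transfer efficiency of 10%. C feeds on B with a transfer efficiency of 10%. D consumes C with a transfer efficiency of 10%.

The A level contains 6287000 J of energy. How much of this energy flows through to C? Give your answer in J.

B: 6287000 × 0.1 = 628700 J
C: 628700 × 0.1 = 62870 J

62870 J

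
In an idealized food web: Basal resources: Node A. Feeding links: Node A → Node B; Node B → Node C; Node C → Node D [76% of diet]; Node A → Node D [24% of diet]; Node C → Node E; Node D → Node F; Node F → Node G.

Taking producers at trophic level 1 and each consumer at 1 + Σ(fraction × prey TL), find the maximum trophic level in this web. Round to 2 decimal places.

Node B: 1 + 1 = 2
Node C: 1 + 2 = 3
Node D: 1 + (0.76×3 + 0.24×1) = 3.52
Node E: 1 + 3 = 4
Node F: 1 + 3.52 = 4.52
Node G: 1 + 4.52 = 5.52

5.52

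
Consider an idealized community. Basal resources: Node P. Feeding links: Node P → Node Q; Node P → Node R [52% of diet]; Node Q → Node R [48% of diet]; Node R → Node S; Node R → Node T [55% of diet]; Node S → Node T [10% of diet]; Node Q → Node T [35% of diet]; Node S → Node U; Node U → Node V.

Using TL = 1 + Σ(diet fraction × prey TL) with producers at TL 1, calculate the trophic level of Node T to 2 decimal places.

3.41

Node Q: 1 + 1 = 2
Node R: 1 + (0.52×1 + 0.48×2) = 2.48
Node S: 1 + 2.48 = 3.48
Node T: 1 + (0.55×2.48 + 0.1×3.48 + 0.35×2) = 3.412
Node U: 1 + 3.48 = 4.48
Node V: 1 + 4.48 = 5.48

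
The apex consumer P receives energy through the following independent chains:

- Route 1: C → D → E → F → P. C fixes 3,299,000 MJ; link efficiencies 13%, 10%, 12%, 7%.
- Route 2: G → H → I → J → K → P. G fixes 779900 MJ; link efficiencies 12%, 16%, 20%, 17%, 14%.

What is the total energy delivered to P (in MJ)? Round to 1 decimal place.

431.5 MJ

Route 1: 3299000 × 0.13 × 0.1 × 0.12 × 0.07 = 360.2508 MJ
Route 2: 779900 × 0.12 × 0.16 × 0.2 × 0.17 × 0.14 = 71.2766208 MJ
Total at P: 360.2508 + 71.2766208 = 431.5274208 MJ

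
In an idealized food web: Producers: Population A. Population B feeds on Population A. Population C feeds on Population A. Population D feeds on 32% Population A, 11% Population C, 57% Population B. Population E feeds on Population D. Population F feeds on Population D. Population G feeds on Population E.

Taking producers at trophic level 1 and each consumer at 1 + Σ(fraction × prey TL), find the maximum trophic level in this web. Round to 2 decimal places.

4.68

Population B: 1 + 1 = 2
Population C: 1 + 1 = 2
Population D: 1 + (0.32×1 + 0.11×2 + 0.57×2) = 2.68
Population E: 1 + 2.68 = 3.68
Population F: 1 + 2.68 = 3.68
Population G: 1 + 3.68 = 4.68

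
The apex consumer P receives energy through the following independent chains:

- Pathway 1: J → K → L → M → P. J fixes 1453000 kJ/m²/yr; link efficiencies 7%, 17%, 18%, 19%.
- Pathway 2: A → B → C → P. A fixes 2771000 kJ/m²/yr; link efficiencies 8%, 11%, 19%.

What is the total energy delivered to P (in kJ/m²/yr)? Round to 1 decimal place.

5224.5 kJ/m²/yr

Pathway 1: 1453000 × 0.07 × 0.17 × 0.18 × 0.19 = 591.34194 kJ/m²/yr
Pathway 2: 2771000 × 0.08 × 0.11 × 0.19 = 4633.112 kJ/m²/yr
Total at P: 591.34194 + 4633.112 = 5224.45394 kJ/m²/yr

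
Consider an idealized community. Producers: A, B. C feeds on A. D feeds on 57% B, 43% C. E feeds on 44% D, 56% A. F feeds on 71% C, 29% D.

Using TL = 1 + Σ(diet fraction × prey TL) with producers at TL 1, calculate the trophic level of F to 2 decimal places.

3.12

C: 1 + 1 = 2
D: 1 + (0.57×1 + 0.43×2) = 2.43
E: 1 + (0.44×2.43 + 0.56×1) = 2.6292
F: 1 + (0.71×2 + 0.29×2.43) = 3.1247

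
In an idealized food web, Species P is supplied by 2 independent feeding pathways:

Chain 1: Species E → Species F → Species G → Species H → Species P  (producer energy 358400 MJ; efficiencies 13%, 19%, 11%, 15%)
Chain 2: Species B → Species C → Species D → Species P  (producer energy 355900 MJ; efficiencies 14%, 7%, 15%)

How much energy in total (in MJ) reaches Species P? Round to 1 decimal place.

669.2 MJ

Chain 1: 358400 × 0.13 × 0.19 × 0.11 × 0.15 = 146.06592 MJ
Chain 2: 355900 × 0.14 × 0.07 × 0.15 = 523.173 MJ
Total at Species P: 146.06592 + 523.173 = 669.23892 MJ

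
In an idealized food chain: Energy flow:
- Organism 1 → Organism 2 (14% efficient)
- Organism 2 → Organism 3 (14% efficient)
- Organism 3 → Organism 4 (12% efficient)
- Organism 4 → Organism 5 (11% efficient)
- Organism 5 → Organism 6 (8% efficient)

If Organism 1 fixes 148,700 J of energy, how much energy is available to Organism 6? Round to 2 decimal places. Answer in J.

Organism 2: 148700 × 0.14 = 20818 J
Organism 3: 20818 × 0.14 = 2914.52 J
Organism 4: 2914.52 × 0.12 = 349.7424 J
Organism 5: 349.7424 × 0.11 = 38.471664 J
Organism 6: 38.471664 × 0.08 = 3.07773312 J

3.08 J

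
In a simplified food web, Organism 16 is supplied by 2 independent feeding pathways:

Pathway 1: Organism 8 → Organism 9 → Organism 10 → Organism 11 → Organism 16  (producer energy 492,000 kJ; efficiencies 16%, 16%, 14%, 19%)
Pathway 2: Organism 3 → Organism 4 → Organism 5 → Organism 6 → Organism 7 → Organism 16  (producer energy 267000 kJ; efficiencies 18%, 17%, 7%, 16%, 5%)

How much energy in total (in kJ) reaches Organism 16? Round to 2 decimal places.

339.61 kJ

Pathway 1: 492000 × 0.16 × 0.16 × 0.14 × 0.19 = 335.03232 kJ
Pathway 2: 267000 × 0.18 × 0.17 × 0.07 × 0.16 × 0.05 = 4.575312 kJ
Total at Organism 16: 335.03232 + 4.575312 = 339.607632 kJ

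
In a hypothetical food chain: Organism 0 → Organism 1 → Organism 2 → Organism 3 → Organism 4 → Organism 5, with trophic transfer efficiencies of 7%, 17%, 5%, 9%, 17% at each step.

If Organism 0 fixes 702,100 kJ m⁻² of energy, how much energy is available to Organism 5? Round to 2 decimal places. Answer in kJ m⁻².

Organism 1: 702100 × 0.07 = 49147 kJ m⁻²
Organism 2: 49147 × 0.17 = 8354.99 kJ m⁻²
Organism 3: 8354.99 × 0.05 = 417.7495 kJ m⁻²
Organism 4: 417.7495 × 0.09 = 37.597455 kJ m⁻²
Organism 5: 37.597455 × 0.17 = 6.39156735 kJ m⁻²

6.39 kJ m⁻²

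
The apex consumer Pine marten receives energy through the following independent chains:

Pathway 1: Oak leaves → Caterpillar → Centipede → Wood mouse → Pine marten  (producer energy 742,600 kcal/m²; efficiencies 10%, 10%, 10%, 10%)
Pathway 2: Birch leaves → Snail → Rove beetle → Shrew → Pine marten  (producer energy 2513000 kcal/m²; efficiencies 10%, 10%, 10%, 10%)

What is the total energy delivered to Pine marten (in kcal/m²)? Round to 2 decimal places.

Pathway 1: 742600 × 0.1 × 0.1 × 0.1 × 0.1 = 74.26 kcal/m²
Pathway 2: 2513000 × 0.1 × 0.1 × 0.1 × 0.1 = 251.3 kcal/m²
Total at Pine marten: 74.26 + 251.3 = 325.56 kcal/m²

325.56 kcal/m²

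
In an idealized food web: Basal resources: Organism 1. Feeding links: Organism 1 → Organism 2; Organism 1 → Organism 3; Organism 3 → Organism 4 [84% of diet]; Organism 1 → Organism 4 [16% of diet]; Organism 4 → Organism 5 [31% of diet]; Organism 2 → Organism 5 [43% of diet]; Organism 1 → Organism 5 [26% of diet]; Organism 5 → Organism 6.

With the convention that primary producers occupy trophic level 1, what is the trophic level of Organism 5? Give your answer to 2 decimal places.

3.00

Organism 2: 1 + 1 = 2
Organism 3: 1 + 1 = 2
Organism 4: 1 + (0.84×2 + 0.16×1) = 2.84
Organism 5: 1 + (0.31×2.84 + 0.43×2 + 0.26×1) = 3.0004
Organism 6: 1 + 3.0004 = 4.0004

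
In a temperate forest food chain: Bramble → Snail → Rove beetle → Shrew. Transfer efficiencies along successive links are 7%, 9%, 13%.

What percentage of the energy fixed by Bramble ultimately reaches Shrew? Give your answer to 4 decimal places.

0.0819%

Product of link efficiencies: 0.07 × 0.09 × 0.13 = 0.000819
As a percentage: 0.000819 × 100 = 0.0819%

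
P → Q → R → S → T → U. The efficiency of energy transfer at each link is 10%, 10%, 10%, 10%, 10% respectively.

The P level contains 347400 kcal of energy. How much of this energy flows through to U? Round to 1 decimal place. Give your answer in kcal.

3.5 kcal

Q: 347400 × 0.1 = 34740 kcal
R: 34740 × 0.1 = 3474 kcal
S: 3474 × 0.1 = 347.4 kcal
T: 347.4 × 0.1 = 34.74 kcal
U: 34.74 × 0.1 = 3.474 kcal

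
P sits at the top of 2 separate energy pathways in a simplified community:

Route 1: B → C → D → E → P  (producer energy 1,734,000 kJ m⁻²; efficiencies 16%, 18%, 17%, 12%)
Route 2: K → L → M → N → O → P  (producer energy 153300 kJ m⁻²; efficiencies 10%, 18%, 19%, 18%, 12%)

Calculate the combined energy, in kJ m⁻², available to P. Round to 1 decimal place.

Route 1: 1734000 × 0.16 × 0.18 × 0.17 × 0.12 = 1018.75968 kJ m⁻²
Route 2: 153300 × 0.1 × 0.18 × 0.19 × 0.18 × 0.12 = 11.3245776 kJ m⁻²
Total at P: 1018.75968 + 11.3245776 = 1030.0842576 kJ m⁻²

1030.1 kJ m⁻²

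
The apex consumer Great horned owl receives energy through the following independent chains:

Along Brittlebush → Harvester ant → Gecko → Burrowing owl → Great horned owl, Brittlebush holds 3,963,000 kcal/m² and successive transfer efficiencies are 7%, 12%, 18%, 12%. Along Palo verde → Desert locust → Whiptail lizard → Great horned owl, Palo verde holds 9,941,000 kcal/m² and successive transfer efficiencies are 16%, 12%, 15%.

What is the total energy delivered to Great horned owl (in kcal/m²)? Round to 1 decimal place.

29349.1 kcal/m²

Via Brittlebush: 3963000 × 0.07 × 0.12 × 0.18 × 0.12 = 719.04672 kcal/m²
Via Palo verde: 9941000 × 0.16 × 0.12 × 0.15 = 28630.08 kcal/m²
Total at Great horned owl: 719.04672 + 28630.08 = 29349.12672 kcal/m²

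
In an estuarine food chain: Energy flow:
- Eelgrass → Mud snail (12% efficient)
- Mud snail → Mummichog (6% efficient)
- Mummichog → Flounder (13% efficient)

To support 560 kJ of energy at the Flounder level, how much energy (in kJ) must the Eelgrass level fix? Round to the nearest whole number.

598291 kJ

Cumulative transfer efficiency: 0.12 × 0.06 × 0.13 = 0.000936
Eelgrass energy = 560 / 0.000936 = 598291 kJ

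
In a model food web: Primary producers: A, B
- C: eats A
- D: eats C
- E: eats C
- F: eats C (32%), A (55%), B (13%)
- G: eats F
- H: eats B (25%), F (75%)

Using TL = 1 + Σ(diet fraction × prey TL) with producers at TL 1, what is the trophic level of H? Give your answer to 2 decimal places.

2.99

C: 1 + 1 = 2
D: 1 + 2 = 3
E: 1 + 2 = 3
F: 1 + (0.32×2 + 0.55×1 + 0.13×1) = 2.32
G: 1 + 2.32 = 3.32
H: 1 + (0.25×1 + 0.75×2.32) = 2.99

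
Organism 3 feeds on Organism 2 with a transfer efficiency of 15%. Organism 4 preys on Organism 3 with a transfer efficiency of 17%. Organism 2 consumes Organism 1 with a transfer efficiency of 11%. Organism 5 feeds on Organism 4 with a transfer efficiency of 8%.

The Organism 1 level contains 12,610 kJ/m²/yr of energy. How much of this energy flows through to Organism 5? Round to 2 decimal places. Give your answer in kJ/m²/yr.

Organism 2: 12610 × 0.11 = 1387.1 kJ/m²/yr
Organism 3: 1387.1 × 0.15 = 208.065 kJ/m²/yr
Organism 4: 208.065 × 0.17 = 35.37105 kJ/m²/yr
Organism 5: 35.37105 × 0.08 = 2.829684 kJ/m²/yr

2.83 kJ/m²/yr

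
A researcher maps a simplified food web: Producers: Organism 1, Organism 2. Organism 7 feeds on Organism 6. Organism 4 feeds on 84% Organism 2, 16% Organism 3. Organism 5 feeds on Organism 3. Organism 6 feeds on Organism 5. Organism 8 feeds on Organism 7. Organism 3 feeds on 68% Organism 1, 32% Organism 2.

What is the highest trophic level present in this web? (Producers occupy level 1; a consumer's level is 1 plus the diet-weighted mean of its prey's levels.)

6

Organism 3: 1 + (0.68×1 + 0.32×1) = 2
Organism 4: 1 + (0.84×1 + 0.16×2) = 2.16
Organism 5: 1 + 2 = 3
Organism 6: 1 + 3 = 4
Organism 7: 1 + 4 = 5
Organism 8: 1 + 5 = 6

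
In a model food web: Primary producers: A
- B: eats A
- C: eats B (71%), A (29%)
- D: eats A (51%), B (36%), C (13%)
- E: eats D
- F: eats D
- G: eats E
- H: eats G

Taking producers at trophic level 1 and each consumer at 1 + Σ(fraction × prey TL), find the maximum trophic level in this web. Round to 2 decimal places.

B: 1 + 1 = 2
C: 1 + (0.71×2 + 0.29×1) = 2.71
D: 1 + (0.51×1 + 0.36×2 + 0.13×2.71) = 2.5823
E: 1 + 2.5823 = 3.5823
F: 1 + 2.5823 = 3.5823
G: 1 + 3.5823 = 4.5823
H: 1 + 4.5823 = 5.5823

5.58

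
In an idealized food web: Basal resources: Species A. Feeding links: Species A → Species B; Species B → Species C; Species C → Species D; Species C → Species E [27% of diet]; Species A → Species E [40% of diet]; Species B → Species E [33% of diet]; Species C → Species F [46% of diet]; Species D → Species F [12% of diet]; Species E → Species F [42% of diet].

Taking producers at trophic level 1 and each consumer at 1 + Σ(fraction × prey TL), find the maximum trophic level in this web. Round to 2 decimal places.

4.07

Species B: 1 + 1 = 2
Species C: 1 + 2 = 3
Species D: 1 + 3 = 4
Species E: 1 + (0.27×3 + 0.4×1 + 0.33×2) = 2.87
Species F: 1 + (0.46×3 + 0.12×4 + 0.42×2.87) = 4.0654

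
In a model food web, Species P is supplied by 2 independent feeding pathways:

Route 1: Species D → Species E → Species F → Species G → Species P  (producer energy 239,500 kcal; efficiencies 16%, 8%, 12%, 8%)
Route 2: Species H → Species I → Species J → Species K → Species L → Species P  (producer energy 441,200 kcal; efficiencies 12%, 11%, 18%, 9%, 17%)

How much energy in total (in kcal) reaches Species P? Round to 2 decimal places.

Route 1: 239500 × 0.16 × 0.08 × 0.12 × 0.08 = 29.42976 kcal
Route 2: 441200 × 0.12 × 0.11 × 0.18 × 0.09 × 0.17 = 16.03885536 kcal
Total at Species P: 29.42976 + 16.03885536 = 45.46861536 kcal

45.47 kcal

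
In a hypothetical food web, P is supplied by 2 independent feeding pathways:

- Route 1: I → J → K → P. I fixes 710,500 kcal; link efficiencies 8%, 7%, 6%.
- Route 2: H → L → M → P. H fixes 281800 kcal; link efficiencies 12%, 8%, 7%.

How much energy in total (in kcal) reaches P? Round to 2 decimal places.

428.10 kcal

Route 1: 710500 × 0.08 × 0.07 × 0.06 = 238.728 kcal
Route 2: 281800 × 0.12 × 0.08 × 0.07 = 189.3696 kcal
Total at P: 238.728 + 189.3696 = 428.0976 kcal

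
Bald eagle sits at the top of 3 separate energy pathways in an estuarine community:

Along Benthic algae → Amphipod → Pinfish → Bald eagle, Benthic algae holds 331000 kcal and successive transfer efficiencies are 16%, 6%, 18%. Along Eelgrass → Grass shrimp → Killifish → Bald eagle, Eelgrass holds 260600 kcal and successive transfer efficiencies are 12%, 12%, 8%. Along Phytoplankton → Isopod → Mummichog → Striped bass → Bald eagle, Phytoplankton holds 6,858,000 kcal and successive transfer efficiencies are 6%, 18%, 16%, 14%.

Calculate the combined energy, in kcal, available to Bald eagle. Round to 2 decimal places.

2531.27 kcal

Via Benthic algae: 331000 × 0.16 × 0.06 × 0.18 = 571.968 kcal
Via Eelgrass: 260600 × 0.12 × 0.12 × 0.08 = 300.2112 kcal
Via Phytoplankton: 6858000 × 0.06 × 0.18 × 0.16 × 0.14 = 1659.08736 kcal
Total at Bald eagle: 571.968 + 300.2112 + 1659.08736 = 2531.26656 kcal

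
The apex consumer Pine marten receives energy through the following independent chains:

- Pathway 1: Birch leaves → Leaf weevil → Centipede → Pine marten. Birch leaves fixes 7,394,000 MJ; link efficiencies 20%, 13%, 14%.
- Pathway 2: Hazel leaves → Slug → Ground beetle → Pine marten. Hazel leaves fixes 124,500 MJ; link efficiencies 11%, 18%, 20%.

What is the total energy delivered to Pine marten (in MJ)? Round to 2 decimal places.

27407.18 MJ

Pathway 1: 7394000 × 0.2 × 0.13 × 0.14 = 26914.16 MJ
Pathway 2: 124500 × 0.11 × 0.18 × 0.2 = 493.02 MJ
Total at Pine marten: 26914.16 + 493.02 = 27407.18 MJ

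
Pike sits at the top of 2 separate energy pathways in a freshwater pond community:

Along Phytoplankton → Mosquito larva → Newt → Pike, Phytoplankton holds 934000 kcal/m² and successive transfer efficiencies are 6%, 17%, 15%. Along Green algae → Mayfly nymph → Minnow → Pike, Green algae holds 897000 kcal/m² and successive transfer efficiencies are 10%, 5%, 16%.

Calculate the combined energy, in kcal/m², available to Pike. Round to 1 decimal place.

2146.6 kcal/m²

Via Phytoplankton: 934000 × 0.06 × 0.17 × 0.15 = 1429.02 kcal/m²
Via Green algae: 897000 × 0.1 × 0.05 × 0.16 = 717.6 kcal/m²
Total at Pike: 1429.02 + 717.6 = 2146.62 kcal/m²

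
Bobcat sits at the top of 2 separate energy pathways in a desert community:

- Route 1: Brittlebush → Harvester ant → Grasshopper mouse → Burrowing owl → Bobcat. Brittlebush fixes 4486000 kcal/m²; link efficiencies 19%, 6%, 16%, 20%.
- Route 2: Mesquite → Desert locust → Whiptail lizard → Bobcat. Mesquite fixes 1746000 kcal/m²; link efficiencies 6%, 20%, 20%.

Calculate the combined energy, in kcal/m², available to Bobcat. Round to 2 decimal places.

Route 1: 4486000 × 0.19 × 0.06 × 0.16 × 0.2 = 1636.4928 kcal/m²
Route 2: 1746000 × 0.06 × 0.2 × 0.2 = 4190.4 kcal/m²
Total at Bobcat: 1636.4928 + 4190.4 = 5826.8928 kcal/m²

5826.89 kcal/m²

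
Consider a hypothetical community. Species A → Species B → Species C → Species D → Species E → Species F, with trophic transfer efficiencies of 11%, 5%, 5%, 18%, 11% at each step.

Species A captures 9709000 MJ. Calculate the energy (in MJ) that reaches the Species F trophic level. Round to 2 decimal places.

Species B: 9709000 × 0.11 = 1067990 MJ
Species C: 1067990 × 0.05 = 53399.5 MJ
Species D: 53399.5 × 0.05 = 2669.975 MJ
Species E: 2669.975 × 0.18 = 480.5955 MJ
Species F: 480.5955 × 0.11 = 52.865505 MJ

52.87 MJ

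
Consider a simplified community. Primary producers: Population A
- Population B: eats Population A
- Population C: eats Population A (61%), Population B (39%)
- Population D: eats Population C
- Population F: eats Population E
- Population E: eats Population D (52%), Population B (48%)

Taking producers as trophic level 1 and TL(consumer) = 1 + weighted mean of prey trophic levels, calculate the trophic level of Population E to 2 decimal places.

Population B: 1 + 1 = 2
Population C: 1 + (0.61×1 + 0.39×2) = 2.39
Population D: 1 + 2.39 = 3.39
Population E: 1 + (0.52×3.39 + 0.48×2) = 3.7228
Population F: 1 + 3.7228 = 4.7228

3.72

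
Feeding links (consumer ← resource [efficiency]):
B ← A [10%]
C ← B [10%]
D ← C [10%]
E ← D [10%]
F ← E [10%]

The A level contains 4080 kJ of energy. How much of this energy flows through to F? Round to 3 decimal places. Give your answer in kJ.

B: 4080 × 0.1 = 408 kJ
C: 408 × 0.1 = 40.8 kJ
D: 40.8 × 0.1 = 4.08 kJ
E: 4.08 × 0.1 = 0.408 kJ
F: 0.408 × 0.1 = 0.0408 kJ

0.041 kJ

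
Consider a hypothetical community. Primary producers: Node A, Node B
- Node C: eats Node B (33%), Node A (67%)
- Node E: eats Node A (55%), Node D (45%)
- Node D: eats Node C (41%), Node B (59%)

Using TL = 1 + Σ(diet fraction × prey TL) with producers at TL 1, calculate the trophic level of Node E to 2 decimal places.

Node C: 1 + (0.33×1 + 0.67×1) = 2
Node D: 1 + (0.41×2 + 0.59×1) = 2.41
Node E: 1 + (0.55×1 + 0.45×2.41) = 2.6345

2.63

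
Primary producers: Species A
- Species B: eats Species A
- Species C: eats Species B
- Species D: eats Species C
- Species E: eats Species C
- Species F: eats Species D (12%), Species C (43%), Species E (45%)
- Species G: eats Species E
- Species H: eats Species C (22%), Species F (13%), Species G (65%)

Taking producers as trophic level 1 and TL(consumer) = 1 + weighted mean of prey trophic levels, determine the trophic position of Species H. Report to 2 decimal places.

5.50

Species B: 1 + 1 = 2
Species C: 1 + 2 = 3
Species D: 1 + 3 = 4
Species E: 1 + 3 = 4
Species F: 1 + (0.12×4 + 0.43×3 + 0.45×4) = 4.57
Species G: 1 + 4 = 5
Species H: 1 + (0.22×3 + 0.13×4.57 + 0.65×5) = 5.5041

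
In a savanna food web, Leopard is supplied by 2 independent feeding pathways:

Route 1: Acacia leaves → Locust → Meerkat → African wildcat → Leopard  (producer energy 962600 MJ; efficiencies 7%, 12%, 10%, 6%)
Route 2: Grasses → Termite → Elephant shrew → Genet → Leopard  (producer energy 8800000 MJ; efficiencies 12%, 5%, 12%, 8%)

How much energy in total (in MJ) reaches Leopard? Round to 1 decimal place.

555.4 MJ

Route 1: 962600 × 0.07 × 0.12 × 0.1 × 0.06 = 48.51504 MJ
Route 2: 8800000 × 0.12 × 0.05 × 0.12 × 0.08 = 506.88 MJ
Total at Leopard: 48.51504 + 506.88 = 555.39504 MJ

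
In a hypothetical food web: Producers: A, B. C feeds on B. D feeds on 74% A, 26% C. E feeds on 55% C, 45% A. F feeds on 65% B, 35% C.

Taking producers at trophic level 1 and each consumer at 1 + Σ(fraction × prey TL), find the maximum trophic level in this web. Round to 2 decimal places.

2.55

C: 1 + 1 = 2
D: 1 + (0.74×1 + 0.26×2) = 2.26
E: 1 + (0.55×2 + 0.45×1) = 2.55
F: 1 + (0.65×1 + 0.35×2) = 2.35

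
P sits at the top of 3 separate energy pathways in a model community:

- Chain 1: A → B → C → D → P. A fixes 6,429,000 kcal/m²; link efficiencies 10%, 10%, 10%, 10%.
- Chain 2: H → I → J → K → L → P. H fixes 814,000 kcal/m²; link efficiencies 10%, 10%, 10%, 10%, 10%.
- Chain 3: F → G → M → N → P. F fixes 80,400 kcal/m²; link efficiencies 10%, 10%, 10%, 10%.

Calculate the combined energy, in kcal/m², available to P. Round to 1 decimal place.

Chain 1: 6429000 × 0.1 × 0.1 × 0.1 × 0.1 = 642.9 kcal/m²
Chain 2: 814000 × 0.1 × 0.1 × 0.1 × 0.1 × 0.1 = 8.14 kcal/m²
Chain 3: 80400 × 0.1 × 0.1 × 0.1 × 0.1 = 8.04 kcal/m²
Total at P: 642.9 + 8.14 + 8.04 = 659.08 kcal/m²

659.1 kcal/m²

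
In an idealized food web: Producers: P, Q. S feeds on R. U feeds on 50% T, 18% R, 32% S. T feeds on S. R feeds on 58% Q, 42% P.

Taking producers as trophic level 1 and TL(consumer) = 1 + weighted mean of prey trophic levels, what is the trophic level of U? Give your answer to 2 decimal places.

R: 1 + (0.58×1 + 0.42×1) = 2
S: 1 + 2 = 3
T: 1 + 3 = 4
U: 1 + (0.5×4 + 0.18×2 + 0.32×3) = 4.32

4.32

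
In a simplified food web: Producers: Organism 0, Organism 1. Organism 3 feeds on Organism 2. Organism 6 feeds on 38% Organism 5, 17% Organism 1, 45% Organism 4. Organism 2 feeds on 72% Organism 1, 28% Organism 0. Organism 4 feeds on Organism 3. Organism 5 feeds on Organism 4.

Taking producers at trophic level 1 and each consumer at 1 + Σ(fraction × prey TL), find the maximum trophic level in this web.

Organism 2: 1 + (0.72×1 + 0.28×1) = 2
Organism 3: 1 + 2 = 3
Organism 4: 1 + 3 = 4
Organism 5: 1 + 4 = 5
Organism 6: 1 + (0.38×5 + 0.17×1 + 0.45×4) = 4.87

5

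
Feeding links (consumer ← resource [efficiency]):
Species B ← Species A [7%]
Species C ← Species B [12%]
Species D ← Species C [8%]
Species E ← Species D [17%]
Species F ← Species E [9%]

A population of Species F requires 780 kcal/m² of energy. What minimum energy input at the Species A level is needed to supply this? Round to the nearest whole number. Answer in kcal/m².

Cumulative transfer efficiency: 0.07 × 0.12 × 0.08 × 0.17 × 0.09 = 0.0000102816
Species A energy = 780 / 0.0000102816 = 75863679 kcal/m²

75863679 kcal/m²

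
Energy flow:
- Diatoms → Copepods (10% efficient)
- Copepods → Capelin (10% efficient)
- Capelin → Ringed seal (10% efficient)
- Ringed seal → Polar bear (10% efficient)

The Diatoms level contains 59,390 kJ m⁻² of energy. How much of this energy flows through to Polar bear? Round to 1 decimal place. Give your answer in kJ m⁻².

5.9 kJ m⁻²

Copepods: 59390 × 0.1 = 5939 kJ m⁻²
Capelin: 5939 × 0.1 = 593.9 kJ m⁻²
Ringed seal: 593.9 × 0.1 = 59.39 kJ m⁻²
Polar bear: 59.39 × 0.1 = 5.939 kJ m⁻²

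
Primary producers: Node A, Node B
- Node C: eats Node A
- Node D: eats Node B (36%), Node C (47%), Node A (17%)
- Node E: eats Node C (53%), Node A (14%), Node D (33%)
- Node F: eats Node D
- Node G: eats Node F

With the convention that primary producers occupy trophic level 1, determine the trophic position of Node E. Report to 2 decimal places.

3.02

Node C: 1 + 1 = 2
Node D: 1 + (0.36×1 + 0.47×2 + 0.17×1) = 2.47
Node E: 1 + (0.53×2 + 0.14×1 + 0.33×2.47) = 3.0151
Node F: 1 + 2.47 = 3.47
Node G: 1 + 3.47 = 4.47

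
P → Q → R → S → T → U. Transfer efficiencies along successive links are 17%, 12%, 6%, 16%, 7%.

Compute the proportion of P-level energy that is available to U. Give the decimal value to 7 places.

Product of link efficiencies: 0.17 × 0.12 × 0.06 × 0.16 × 0.07 = 0.0000137088

0.0000137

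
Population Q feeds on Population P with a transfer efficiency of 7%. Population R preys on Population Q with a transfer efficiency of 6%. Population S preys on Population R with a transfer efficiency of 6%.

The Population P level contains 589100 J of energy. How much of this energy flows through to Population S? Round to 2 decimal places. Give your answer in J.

148.45 J

Population Q: 589100 × 0.07 = 41237 J
Population R: 41237 × 0.06 = 2474.22 J
Population S: 2474.22 × 0.06 = 148.4532 J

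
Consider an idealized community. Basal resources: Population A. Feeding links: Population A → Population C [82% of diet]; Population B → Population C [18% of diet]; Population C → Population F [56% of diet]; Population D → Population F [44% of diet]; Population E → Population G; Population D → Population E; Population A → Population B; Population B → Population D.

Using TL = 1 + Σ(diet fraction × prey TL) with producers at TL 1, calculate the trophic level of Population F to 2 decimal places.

3.54

Population B: 1 + 1 = 2
Population C: 1 + (0.82×1 + 0.18×2) = 2.18
Population D: 1 + 2 = 3
Population E: 1 + 3 = 4
Population F: 1 + (0.44×3 + 0.56×2.18) = 3.5408
Population G: 1 + 4 = 5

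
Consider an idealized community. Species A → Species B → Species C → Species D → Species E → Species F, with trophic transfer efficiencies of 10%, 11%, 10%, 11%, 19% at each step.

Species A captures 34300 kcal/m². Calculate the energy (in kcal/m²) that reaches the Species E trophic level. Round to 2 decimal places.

4.15 kcal/m²

Species B: 34300 × 0.1 = 3430 kcal/m²
Species C: 3430 × 0.11 = 377.3 kcal/m²
Species D: 377.3 × 0.1 = 37.73 kcal/m²
Species E: 37.73 × 0.11 = 4.1503 kcal/m²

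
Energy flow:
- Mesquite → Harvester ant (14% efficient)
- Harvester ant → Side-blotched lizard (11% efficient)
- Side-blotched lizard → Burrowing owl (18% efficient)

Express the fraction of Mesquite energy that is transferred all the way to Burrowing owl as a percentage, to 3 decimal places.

0.277%

Product of link efficiencies: 0.14 × 0.11 × 0.18 = 0.002772
As a percentage: 0.002772 × 100 = 0.277%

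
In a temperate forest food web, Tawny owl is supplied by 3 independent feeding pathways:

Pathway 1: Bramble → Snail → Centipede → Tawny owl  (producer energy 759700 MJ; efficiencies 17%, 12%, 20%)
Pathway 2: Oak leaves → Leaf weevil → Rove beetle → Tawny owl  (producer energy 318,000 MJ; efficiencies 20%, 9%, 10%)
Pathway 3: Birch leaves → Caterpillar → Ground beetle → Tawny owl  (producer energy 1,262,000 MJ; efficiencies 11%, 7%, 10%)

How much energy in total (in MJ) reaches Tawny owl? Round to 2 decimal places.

4643.72 MJ

Pathway 1: 759700 × 0.17 × 0.12 × 0.2 = 3099.576 MJ
Pathway 2: 318000 × 0.2 × 0.09 × 0.1 = 572.4 MJ
Pathway 3: 1262000 × 0.11 × 0.07 × 0.1 = 971.74 MJ
Total at Tawny owl: 3099.576 + 572.4 + 971.74 = 4643.716 MJ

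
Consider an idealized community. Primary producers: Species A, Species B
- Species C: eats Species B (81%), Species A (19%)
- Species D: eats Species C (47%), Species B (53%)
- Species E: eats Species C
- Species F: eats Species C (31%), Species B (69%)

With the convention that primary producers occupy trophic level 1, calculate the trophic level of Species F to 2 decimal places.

2.31

Species C: 1 + (0.81×1 + 0.19×1) = 2
Species D: 1 + (0.47×2 + 0.53×1) = 2.47
Species E: 1 + 2 = 3
Species F: 1 + (0.31×2 + 0.69×1) = 2.31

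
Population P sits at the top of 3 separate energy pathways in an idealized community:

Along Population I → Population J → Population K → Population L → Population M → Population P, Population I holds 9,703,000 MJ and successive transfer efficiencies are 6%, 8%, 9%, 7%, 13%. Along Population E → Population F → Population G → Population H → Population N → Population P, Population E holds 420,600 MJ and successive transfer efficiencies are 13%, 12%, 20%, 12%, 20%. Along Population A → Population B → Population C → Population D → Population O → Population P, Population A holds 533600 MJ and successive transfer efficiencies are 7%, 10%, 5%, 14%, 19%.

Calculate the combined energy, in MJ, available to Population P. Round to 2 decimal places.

74.61 MJ

Via Population I: 9703000 × 0.06 × 0.08 × 0.09 × 0.07 × 0.13 = 38.1444336 MJ
Via Population E: 420600 × 0.13 × 0.12 × 0.2 × 0.12 × 0.2 = 31.494528 MJ
Via Population A: 533600 × 0.07 × 0.1 × 0.05 × 0.14 × 0.19 = 4.967816 MJ
Total at Population P: 38.1444336 + 31.494528 + 4.967816 = 74.6067776 MJ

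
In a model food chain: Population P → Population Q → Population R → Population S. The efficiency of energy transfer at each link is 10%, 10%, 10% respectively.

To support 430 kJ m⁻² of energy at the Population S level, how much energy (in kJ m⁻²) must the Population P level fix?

Cumulative transfer efficiency: 0.1 × 0.1 × 0.1 = 0.001
Population P energy = 430 / 0.001 = 430000 kJ m⁻²

430000 kJ m⁻²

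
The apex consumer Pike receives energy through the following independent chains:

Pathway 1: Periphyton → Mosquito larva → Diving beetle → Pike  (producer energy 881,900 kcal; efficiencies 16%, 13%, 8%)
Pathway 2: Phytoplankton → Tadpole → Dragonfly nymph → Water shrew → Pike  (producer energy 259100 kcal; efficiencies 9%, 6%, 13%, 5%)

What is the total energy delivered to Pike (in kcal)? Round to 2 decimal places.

1476.58 kcal

Pathway 1: 881900 × 0.16 × 0.13 × 0.08 = 1467.4816 kcal
Pathway 2: 259100 × 0.09 × 0.06 × 0.13 × 0.05 = 9.09441 kcal
Total at Pike: 1467.4816 + 9.09441 = 1476.57601 kcal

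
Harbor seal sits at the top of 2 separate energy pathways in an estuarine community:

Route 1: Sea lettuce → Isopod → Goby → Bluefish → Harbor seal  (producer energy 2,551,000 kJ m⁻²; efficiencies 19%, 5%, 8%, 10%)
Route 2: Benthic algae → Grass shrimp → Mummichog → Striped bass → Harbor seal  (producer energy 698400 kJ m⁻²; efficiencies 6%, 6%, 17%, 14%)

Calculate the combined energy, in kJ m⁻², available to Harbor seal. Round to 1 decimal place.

253.7 kJ m⁻²

Route 1: 2551000 × 0.19 × 0.05 × 0.08 × 0.1 = 193.876 kJ m⁻²
Route 2: 698400 × 0.06 × 0.06 × 0.17 × 0.14 = 59.838912 kJ m⁻²
Total at Harbor seal: 193.876 + 59.838912 = 253.714912 kJ m⁻²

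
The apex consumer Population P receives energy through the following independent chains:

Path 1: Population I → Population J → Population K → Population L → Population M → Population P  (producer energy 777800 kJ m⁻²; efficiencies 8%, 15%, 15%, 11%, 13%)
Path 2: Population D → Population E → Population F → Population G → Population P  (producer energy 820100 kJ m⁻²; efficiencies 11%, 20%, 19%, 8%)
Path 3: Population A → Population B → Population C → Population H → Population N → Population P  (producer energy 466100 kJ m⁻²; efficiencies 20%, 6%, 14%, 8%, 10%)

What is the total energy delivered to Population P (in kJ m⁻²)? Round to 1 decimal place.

Path 1: 777800 × 0.08 × 0.15 × 0.15 × 0.11 × 0.13 = 20.020572 kJ m⁻²
Path 2: 820100 × 0.11 × 0.2 × 0.19 × 0.08 = 274.24144 kJ m⁻²
Path 3: 466100 × 0.2 × 0.06 × 0.14 × 0.08 × 0.1 = 6.264384 kJ m⁻²
Total at Population P: 20.020572 + 274.24144 + 6.264384 = 300.526396 kJ m⁻²

300.5 kJ m⁻²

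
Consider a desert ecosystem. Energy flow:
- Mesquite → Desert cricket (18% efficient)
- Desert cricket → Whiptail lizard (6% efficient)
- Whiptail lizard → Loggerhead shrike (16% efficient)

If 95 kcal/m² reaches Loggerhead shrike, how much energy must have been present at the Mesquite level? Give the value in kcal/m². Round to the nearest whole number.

Cumulative transfer efficiency: 0.18 × 0.06 × 0.16 = 0.001728
Mesquite energy = 95 / 0.001728 = 54977 kcal/m²

54977 kcal/m²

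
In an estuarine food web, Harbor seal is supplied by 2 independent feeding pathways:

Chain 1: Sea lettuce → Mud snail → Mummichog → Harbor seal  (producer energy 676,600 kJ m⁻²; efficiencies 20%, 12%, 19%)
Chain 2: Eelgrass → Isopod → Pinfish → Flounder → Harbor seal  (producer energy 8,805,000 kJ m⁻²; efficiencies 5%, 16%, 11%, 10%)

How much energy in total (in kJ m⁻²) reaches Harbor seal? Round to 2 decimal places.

3860.14 kJ m⁻²

Chain 1: 676600 × 0.2 × 0.12 × 0.19 = 3085.296 kJ m⁻²
Chain 2: 8805000 × 0.05 × 0.16 × 0.11 × 0.1 = 774.84 kJ m⁻²
Total at Harbor seal: 3085.296 + 774.84 = 3860.136 kJ m⁻²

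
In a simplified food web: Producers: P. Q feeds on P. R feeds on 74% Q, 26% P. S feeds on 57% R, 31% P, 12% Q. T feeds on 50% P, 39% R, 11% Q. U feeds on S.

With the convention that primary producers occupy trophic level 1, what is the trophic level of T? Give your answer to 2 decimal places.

2.79

Q: 1 + 1 = 2
R: 1 + (0.74×2 + 0.26×1) = 2.74
S: 1 + (0.57×2.74 + 0.31×1 + 0.12×2) = 3.1118
T: 1 + (0.5×1 + 0.39×2.74 + 0.11×2) = 2.7886
U: 1 + 3.1118 = 4.1118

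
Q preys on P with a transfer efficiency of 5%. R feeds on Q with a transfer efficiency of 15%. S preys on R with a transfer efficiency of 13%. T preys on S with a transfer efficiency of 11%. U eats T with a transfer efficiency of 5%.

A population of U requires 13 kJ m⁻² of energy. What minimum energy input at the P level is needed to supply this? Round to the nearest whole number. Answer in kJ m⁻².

2424242 kJ m⁻²

Cumulative transfer efficiency: 0.05 × 0.15 × 0.13 × 0.11 × 0.05 = 0.0000053625
P energy = 13 / 0.0000053625 = 2424242 kJ m⁻²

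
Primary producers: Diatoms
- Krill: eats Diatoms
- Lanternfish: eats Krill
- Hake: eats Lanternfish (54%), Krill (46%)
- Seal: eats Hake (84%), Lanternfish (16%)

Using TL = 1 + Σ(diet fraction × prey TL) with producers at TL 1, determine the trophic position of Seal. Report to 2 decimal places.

Krill: 1 + 1 = 2
Lanternfish: 1 + 2 = 3
Hake: 1 + (0.54×3 + 0.46×2) = 3.54
Seal: 1 + (0.84×3.54 + 0.16×3) = 4.4536

4.45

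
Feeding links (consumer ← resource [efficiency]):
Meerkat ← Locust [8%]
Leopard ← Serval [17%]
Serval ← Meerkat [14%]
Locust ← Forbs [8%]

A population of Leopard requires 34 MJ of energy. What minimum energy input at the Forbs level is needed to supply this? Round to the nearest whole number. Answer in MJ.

223214 MJ

Cumulative transfer efficiency: 0.08 × 0.08 × 0.14 × 0.17 = 0.00015232
Forbs energy = 34 / 0.00015232 = 223214 MJ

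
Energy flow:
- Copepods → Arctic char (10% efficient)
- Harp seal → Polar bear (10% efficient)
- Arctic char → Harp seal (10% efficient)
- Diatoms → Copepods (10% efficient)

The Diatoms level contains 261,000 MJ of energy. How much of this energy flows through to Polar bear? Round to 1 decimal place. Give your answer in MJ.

26.1 MJ

Copepods: 261000 × 0.1 = 26100 MJ
Arctic char: 26100 × 0.1 = 2610 MJ
Harp seal: 2610 × 0.1 = 261 MJ
Polar bear: 261 × 0.1 = 26.1 MJ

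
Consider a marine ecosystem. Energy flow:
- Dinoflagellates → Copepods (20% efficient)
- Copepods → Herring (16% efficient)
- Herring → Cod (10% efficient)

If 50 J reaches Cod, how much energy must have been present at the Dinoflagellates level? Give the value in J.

Cumulative transfer efficiency: 0.2 × 0.16 × 0.1 = 0.0032
Dinoflagellates energy = 50 / 0.0032 = 15625 J

15625 J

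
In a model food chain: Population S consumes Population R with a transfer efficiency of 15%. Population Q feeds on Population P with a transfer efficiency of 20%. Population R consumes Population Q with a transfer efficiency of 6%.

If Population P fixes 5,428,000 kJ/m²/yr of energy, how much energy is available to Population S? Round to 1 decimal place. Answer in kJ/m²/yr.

9770.4 kJ/m²/yr

Population Q: 5428000 × 0.2 = 1085600 kJ/m²/yr
Population R: 1085600 × 0.06 = 65136 kJ/m²/yr
Population S: 65136 × 0.15 = 9770.4 kJ/m²/yr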